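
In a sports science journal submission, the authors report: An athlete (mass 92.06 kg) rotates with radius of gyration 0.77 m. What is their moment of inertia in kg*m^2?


I = m * k^2
I = 92.06 * 0.77^2
I = 92.06 * 0.5929 = 54.5824 kg*m^2

54.5824 kg*m^2


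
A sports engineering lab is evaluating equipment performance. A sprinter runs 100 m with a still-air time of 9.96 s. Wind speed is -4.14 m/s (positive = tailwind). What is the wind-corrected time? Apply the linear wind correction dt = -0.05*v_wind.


dt = -0.05 * v_wind = -0.05 * -4.14 = 0.207 s
t_corrected = t_still + dt = 9.96 + (0.207)
t_corrected = 10.167 s

10.167 s


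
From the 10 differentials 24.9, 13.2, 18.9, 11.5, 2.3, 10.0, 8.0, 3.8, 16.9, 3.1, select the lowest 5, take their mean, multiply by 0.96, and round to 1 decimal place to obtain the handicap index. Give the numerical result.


All differentials: 24.9, 13.2, 18.9, 11.5, 2.3, 10.0, 8.0, 3.8, 16.9, 3.1
Sorted: 2.3, 3.1, 3.8, 8.0, 10.0, 11.5, 13.2, 16.9, 18.9, 24.9
Best 5: 2.3, 3.1, 3.8, 8.0, 10.0
Average of best = 27.2 / 5 = 5.44
Raw index = 5.44 * 0.96 = 5.2224
Handicap index = round(5.2224, 1) = 5.2

5.2


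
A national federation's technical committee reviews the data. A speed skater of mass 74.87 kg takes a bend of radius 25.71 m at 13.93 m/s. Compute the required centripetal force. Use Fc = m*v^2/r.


Fc = m * v^2 / r
v^2 = 13.93^2 = 194.0449
Fc = 74.87 * 194.0449 / 25.71
Fc = 14528.1417 / 25.71 = 565.0775 N

565.0775 N


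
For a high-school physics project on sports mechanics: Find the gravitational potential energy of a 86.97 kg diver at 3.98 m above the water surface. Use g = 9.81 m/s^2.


PE = m * g * h
PE = 86.97 * 9.81 * 3.98
PE = 853.1757 * 3.98 = 3395.6393 J

3395.6393 J


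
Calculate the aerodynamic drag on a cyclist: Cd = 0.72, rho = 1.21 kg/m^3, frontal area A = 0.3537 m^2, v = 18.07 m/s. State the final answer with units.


Fd = 0.5 * Cd * rho * A * v^2
Fd = 0.5 * 0.72 * 1.21 * 0.3537 * 18.07^2
v^2 = 326.5249
Fd = 0.5 * 0.72 * 1.21 * 0.3537 * 326.5249 = 50.3083 N

50.3083 N


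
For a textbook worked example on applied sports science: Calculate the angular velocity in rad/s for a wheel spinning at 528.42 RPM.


omega = RPM * 2 * pi / 60
omega = 528.42 * 2 * 3.14159 / 60
omega = 3320.1608 / 60 = 55.336 rad/s

55.336 rad/s


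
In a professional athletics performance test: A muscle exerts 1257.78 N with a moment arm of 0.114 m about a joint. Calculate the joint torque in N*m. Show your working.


tau = F * d
tau = 1257.78 * 0.114
tau = 143.3869 N*m

143.3869 N*m


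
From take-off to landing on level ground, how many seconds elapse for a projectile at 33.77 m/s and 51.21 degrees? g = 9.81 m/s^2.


T = 2*v*sin(theta)/g
sin(theta) = sin(51.21 deg) = 0.7794
T = 2*33.77*0.7794 / 9.81
T = 52.6439 / 9.81 = 5.3663 s

5.3663 s


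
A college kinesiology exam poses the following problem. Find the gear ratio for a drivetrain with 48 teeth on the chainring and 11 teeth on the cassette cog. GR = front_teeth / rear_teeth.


GR = front_teeth / rear_teeth
GR = 48 / 11
GR = 4.3636

4.3636


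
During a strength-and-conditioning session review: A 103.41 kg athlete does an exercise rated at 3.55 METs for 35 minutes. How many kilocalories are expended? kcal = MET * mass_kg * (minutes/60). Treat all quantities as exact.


kcal = MET * mass * time_hr
Convert time: 35 min = 0.5833 hr
kcal = 3.55 * 103.41 * 0.5833
kcal = 214.1449 kcal

214.1449 kcal


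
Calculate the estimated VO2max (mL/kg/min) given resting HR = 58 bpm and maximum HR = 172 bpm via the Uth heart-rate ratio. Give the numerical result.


VO2max = 15.3 * HRmax / HRrest
VO2max = 15.3 * 172 / 58
VO2max = 2631.6 / 58 = 45.3724 mL/kg/min

45.3724 mL/kg/min


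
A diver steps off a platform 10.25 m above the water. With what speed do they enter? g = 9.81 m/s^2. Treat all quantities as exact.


v = sqrt(2 * g * h)
v = sqrt(2 * 9.81 * 10.25)
v = sqrt(201.105) = 14.1811 m/s

14.1811 m/s


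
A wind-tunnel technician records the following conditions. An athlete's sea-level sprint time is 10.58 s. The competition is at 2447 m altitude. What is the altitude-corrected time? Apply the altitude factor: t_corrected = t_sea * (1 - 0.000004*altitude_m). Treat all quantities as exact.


Correction factor = 1 - 0.000004 * 2447 = 0.990212
t_corrected = t_sea * factor = 10.58 * 0.990212
t_corrected = 10.4764 s

10.4764 s


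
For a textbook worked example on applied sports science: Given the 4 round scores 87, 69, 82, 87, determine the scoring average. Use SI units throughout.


Average = sum / n
Sum = 325
Average = 325 / 4 = 81.25

81.25


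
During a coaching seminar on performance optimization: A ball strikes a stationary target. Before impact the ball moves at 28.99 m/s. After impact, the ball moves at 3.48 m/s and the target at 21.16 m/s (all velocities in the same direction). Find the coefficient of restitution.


e = (v2_after - v1_after) / (v1_before - v2_before)
Numerator = 21.16 - 3.48 = 17.68
Denominator = 28.99 - 0 = 28.99
e = 17.68 / 28.99 = 0.6099

0.6099


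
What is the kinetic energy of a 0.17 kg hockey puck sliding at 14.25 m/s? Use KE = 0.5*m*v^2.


KE = 0.5 * m * v^2
KE = 0.5 * 0.17 * 14.25^2
KE = 0.5 * 0.17 * 203.0625 = 17.2603 J

17.2603 J


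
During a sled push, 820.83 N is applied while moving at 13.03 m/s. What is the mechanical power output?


P = F * v
P = 820.83 * 13.03
P = 10695.4149 W

10695.4149 W


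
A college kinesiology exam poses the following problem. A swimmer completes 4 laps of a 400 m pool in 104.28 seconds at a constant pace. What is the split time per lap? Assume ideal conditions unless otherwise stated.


Split time = total_time / n_laps = 104.28 / 4
Split time = 26.07 s per lap

26.07 s


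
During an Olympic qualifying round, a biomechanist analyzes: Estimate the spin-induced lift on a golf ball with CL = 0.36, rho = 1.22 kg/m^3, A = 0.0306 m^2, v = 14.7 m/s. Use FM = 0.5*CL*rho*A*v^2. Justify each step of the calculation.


FM = 0.5 * CL * rho * A * v^2
FM = 0.5 * 0.36 * 1.22 * 0.0306 * 14.7^2
v^2 = 216.09
FM = 0.5 * 0.36 * 1.22 * 0.0306 * 216.09 = 1.4521 N

1.4521 N


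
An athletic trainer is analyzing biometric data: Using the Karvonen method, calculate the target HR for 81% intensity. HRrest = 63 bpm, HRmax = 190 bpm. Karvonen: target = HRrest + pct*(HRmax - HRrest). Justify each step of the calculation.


Target = HRrest + pct*(HRmax - HRrest)
Heart rate reserve = HRmax - HRrest = 190 - 63 = 127 bpm
Fraction = 81% = 0.81
Target = 63 + 0.81 * 127
Target = 63 + 102.87 = 165.87 bpm

165.87 bpm


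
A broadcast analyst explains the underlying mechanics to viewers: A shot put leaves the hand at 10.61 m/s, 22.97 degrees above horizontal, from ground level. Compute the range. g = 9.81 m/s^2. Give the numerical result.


R = v^2 * sin(2*theta) / g
Convert angle to radians: theta = 22.97 deg = 0.4009 rad
sin(2*theta) = sin(0.8018) = 0.7186
R = 10.61^2 * 0.7186 / 9.81
R = 112.5721 * 0.7186 / 9.81 = 8.2462 m

8.2462 m


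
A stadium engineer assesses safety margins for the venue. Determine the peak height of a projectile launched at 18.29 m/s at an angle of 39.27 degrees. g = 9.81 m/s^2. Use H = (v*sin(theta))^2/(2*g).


H = (v*sin(theta))^2 / (2*g)
vy = v*sin(theta) = 18.29 * sin(39.27 deg) = 11.5771 m/s
H = vy^2 / (2*g) = 134.0298 / (2*9.81)
H = 134.0298 / 19.62 = 6.8313 m

6.8313 m


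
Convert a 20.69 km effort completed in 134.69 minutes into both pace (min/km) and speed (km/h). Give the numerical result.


Pace = time / distance = 134.69 min / 20.69 km = 6.5099 min/km
Speed = distance / time_in_hours = 20.69 / 2.2448 hr
Speed = 9.2167 km/h

6.5099 min/km, 9.2167 km/h


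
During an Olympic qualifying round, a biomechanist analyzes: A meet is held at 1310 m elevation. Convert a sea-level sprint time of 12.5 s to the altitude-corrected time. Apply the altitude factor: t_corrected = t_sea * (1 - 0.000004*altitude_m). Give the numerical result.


Correction factor = 1 - 0.000004 * 1310 = 0.99476
t_corrected = t_sea * factor = 12.5 * 0.99476
t_corrected = 12.4345 s

12.4345 s


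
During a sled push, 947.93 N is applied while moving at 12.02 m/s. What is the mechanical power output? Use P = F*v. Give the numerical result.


P = F * v
P = 947.93 * 12.02
P = 11394.1186 W

11394.1186 W


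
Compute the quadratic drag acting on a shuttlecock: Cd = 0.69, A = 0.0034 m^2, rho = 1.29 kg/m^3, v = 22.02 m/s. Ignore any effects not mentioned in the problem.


Fd = 0.5 * Cd * rho * A * v^2
Fd = 0.5 * 0.69 * 1.29 * 0.0034 * 22.02^2
v^2 = 484.8804
Fd = 0.5 * 0.69 * 1.29 * 0.0034 * 484.8804 = 0.7337 N

0.7337 N


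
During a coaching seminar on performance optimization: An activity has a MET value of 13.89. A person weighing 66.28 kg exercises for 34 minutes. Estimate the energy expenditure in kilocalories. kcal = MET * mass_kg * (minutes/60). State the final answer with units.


kcal = MET * mass * time_hr
Convert time: 34 min = 0.5667 hr
kcal = 13.89 * 66.28 * 0.5667
kcal = 521.6899 kcal

521.6899 kcal


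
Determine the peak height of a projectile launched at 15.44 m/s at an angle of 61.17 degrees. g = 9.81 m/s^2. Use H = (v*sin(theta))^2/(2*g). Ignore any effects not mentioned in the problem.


H = (v*sin(theta))^2 / (2*g)
vy = v*sin(theta) = 15.44 * sin(61.17 deg) = 13.5263 m/s
H = vy^2 / (2*g) = 182.9602 / (2*9.81)
H = 182.9602 / 19.62 = 9.3252 m

9.3252 m


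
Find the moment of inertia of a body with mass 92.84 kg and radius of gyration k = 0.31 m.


I = m * k^2
I = 92.84 * 0.31^2
I = 92.84 * 0.0961 = 8.9219 kg*m^2

8.9219 kg*m^2


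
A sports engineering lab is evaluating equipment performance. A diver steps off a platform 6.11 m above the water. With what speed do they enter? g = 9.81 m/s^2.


v = sqrt(2 * g * h)
v = sqrt(2 * 9.81 * 6.11)
v = sqrt(119.8782) = 10.9489 m/s

10.9489 m/s


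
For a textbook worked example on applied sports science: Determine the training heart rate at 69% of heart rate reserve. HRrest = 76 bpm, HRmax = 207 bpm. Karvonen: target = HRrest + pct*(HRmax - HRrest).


Target = HRrest + pct*(HRmax - HRrest)
Heart rate reserve = HRmax - HRrest = 207 - 76 = 131 bpm
Fraction = 69% = 0.69
Target = 76 + 0.69 * 131
Target = 76 + 90.39 = 166.39 bpm

166.39 bpm


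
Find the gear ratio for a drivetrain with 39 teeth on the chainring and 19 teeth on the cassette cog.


GR = front_teeth / rear_teeth
GR = 39 / 19
GR = 2.0526

2.0526


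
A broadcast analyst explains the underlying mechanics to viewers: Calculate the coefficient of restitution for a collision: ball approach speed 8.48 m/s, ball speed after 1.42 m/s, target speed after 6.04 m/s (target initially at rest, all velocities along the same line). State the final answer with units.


e = (v2_after - v1_after) / (v1_before - v2_before)
Numerator = 6.04 - 1.42 = 4.62
Denominator = 8.48 - 0 = 8.48
e = 4.62 / 8.48 = 0.5448

0.5448


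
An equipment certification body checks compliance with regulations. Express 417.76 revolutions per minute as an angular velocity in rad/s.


omega = RPM * 2 * pi / 60
omega = 417.76 * 2 * 3.14159 / 60
omega = 2624.8635 / 60 = 43.7477 rad/s

43.7477 rad/s


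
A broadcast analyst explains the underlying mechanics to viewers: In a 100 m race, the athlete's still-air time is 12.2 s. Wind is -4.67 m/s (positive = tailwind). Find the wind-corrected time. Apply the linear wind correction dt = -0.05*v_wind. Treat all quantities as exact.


dt = -0.05 * v_wind = -0.05 * -4.67 = 0.2335 s
t_corrected = t_still + dt = 12.2 + (0.2335)
t_corrected = 12.4335 s

12.4335 s


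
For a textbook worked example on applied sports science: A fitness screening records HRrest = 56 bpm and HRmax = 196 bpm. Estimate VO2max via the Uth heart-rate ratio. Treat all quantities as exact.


VO2max = 15.3 * HRmax / HRrest
VO2max = 15.3 * 196 / 56
VO2max = 2998.8 / 56 = 53.55 mL/kg/min

53.55 mL/kg/min


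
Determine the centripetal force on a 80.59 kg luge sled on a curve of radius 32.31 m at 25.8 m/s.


Fc = m * v^2 / r
v^2 = 25.8^2 = 665.64
Fc = 80.59 * 665.64 / 32.31
Fc = 53643.9276 / 32.31 = 1660.2887 N

1660.2887 N


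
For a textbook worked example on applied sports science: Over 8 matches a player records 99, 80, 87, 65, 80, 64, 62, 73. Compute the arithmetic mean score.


Average = sum / n
Sum = 610
Average = 610 / 8 = 76.25

76.25


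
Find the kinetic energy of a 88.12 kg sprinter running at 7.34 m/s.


KE = 0.5 * m * v^2
KE = 0.5 * 88.12 * 7.34^2
KE = 0.5 * 88.12 * 53.8756 = 2373.7589 J

2373.7589 J


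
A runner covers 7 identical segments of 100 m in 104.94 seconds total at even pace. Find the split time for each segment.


Split time = total_time / n_laps = 104.94 / 7
Split time = 14.9914 s per lap

14.9914 s


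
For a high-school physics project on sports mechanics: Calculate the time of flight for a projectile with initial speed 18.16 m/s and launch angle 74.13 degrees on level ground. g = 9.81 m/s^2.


T = 2*v*sin(theta)/g
sin(theta) = sin(74.13 deg) = 0.9619
T = 2*18.16*0.9619 / 9.81
T = 34.9356 / 9.81 = 3.5612 s

3.5612 s


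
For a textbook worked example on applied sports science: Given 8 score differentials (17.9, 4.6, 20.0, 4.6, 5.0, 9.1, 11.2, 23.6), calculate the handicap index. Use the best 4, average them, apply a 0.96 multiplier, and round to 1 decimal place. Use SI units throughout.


All differentials: 17.9, 4.6, 20.0, 4.6, 5.0, 9.1, 11.2, 23.6
Sorted: 4.6, 4.6, 5.0, 9.1, 11.2, 17.9, 20.0, 23.6
Best 4: 4.6, 4.6, 5.0, 9.1
Average of best = 23.3 / 4 = 5.825
Raw index = 5.825 * 0.96 = 5.592
Handicap index = round(5.592, 1) = 5.6

5.6


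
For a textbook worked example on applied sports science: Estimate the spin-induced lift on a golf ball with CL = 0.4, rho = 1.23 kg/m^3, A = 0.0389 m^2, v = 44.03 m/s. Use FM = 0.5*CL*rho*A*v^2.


FM = 0.5 * CL * rho * A * v^2
FM = 0.5 * 0.4 * 1.23 * 0.0389 * 44.03^2
v^2 = 1938.6409
FM = 0.5 * 0.4 * 1.23 * 0.0389 * 1938.6409 = 18.5516 N

18.5516 N


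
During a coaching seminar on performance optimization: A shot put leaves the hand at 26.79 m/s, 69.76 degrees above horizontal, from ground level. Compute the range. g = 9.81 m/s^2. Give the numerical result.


R = v^2 * sin(2*theta) / g
Convert angle to radians: theta = 69.76 deg = 1.2175 rad
sin(2*theta) = sin(2.4351) = 0.6492
R = 26.79^2 * 0.6492 / 9.81
R = 717.7041 * 0.6492 / 9.81 = 47.4945 m

47.4945 m


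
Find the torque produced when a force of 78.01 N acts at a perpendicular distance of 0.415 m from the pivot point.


tau = F * d
tau = 78.01 * 0.415
tau = 32.3742 N*m

32.3742 N*m


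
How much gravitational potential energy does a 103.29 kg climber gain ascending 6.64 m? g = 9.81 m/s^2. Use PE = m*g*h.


PE = m * g * h
PE = 103.29 * 9.81 * 6.64
PE = 1013.2749 * 6.64 = 6728.1453 J

6728.1453 J


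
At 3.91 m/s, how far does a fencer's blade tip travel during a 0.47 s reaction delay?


d = v * t
d = 3.91 * 0.47
d = 1.8377 m

1.8377 m


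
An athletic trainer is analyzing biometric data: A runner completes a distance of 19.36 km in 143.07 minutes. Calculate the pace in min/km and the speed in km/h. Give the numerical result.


Pace = time / distance = 143.07 min / 19.36 km = 7.39 min/km
Speed = distance / time_in_hours = 19.36 / 2.3845 hr
Speed = 8.1191 km/h

7.39 min/km, 8.1191 km/h


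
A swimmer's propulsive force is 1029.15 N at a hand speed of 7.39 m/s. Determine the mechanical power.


P = F * v
P = 1029.15 * 7.39
P = 7605.4185 W

7605.4185 W


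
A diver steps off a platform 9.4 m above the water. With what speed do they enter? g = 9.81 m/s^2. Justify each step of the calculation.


v = sqrt(2 * g * h)
v = sqrt(2 * 9.81 * 9.4)
v = sqrt(184.428) = 13.5804 m/s

13.5804 m/s


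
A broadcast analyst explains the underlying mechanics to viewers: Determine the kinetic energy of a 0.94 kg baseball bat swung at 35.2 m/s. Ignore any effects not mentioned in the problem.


KE = 0.5 * m * v^2
KE = 0.5 * 0.94 * 35.2^2
KE = 0.5 * 0.94 * 1239.04 = 582.3488 J

582.3488 J


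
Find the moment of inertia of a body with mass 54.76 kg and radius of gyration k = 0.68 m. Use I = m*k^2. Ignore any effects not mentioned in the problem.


I = m * k^2
I = 54.76 * 0.68^2
I = 54.76 * 0.4624 = 25.321 kg*m^2

25.321 kg*m^2


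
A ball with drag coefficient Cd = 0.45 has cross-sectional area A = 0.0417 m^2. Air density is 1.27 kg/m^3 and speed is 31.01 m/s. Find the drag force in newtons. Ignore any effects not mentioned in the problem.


Fd = 0.5 * Cd * rho * A * v^2
Fd = 0.5 * 0.45 * 1.27 * 0.0417 * 31.01^2
v^2 = 961.6201
Fd = 0.5 * 0.45 * 1.27 * 0.0417 * 961.6201 = 11.4584 N

11.4584 N


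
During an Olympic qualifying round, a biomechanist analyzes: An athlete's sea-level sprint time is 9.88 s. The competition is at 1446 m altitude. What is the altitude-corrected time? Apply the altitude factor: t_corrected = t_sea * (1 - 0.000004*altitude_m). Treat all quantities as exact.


Correction factor = 1 - 0.000004 * 1446 = 0.994216
t_corrected = t_sea * factor = 9.88 * 0.994216
t_corrected = 9.8229 s

9.8229 s


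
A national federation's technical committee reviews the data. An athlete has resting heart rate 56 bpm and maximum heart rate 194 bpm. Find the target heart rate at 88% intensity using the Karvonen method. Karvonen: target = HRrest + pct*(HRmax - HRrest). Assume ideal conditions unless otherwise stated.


Target = HRrest + pct*(HRmax - HRrest)
Heart rate reserve = HRmax - HRrest = 194 - 56 = 138 bpm
Fraction = 88% = 0.88
Target = 56 + 0.88 * 138
Target = 56 + 121.44 = 177.44 bpm

177.44 bpm


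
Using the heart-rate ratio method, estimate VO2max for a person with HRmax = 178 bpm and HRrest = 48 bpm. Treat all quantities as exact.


VO2max = 15.3 * HRmax / HRrest
VO2max = 15.3 * 178 / 48
VO2max = 2723.4 / 48 = 56.7375 mL/kg/min

56.7375 mL/kg/min


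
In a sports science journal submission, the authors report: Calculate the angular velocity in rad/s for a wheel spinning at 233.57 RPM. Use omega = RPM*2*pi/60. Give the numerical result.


omega = RPM * 2 * pi / 60
omega = 233.57 * 2 * 3.14159 / 60
omega = 1467.5636 / 60 = 24.4594 rad/s

24.4594 rad/s


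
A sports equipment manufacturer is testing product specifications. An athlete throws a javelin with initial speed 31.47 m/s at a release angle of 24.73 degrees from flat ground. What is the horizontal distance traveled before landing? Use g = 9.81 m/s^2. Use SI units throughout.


R = v^2 * sin(2*theta) / g
Convert angle to radians: theta = 24.73 deg = 0.4316 rad
sin(2*theta) = sin(0.8632) = 0.76
R = 31.47^2 * 0.76 / 9.81
R = 990.3609 * 0.76 / 9.81 = 76.7204 m

76.7204 m


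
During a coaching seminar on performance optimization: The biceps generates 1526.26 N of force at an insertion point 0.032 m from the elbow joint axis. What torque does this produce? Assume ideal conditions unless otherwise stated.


tau = F * d
tau = 1526.26 * 0.032
tau = 48.8403 N*m

48.8403 N*m


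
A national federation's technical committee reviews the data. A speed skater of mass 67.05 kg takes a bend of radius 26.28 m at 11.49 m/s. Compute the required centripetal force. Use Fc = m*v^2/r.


Fc = m * v^2 / r
v^2 = 11.49^2 = 132.0201
Fc = 67.05 * 132.0201 / 26.28
Fc = 8851.9477 / 26.28 = 336.8321 N

336.8321 N


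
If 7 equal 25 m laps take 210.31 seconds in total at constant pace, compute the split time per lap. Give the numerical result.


Split time = total_time / n_laps = 210.31 / 7
Split time = 30.0443 s per lap

30.0443 s


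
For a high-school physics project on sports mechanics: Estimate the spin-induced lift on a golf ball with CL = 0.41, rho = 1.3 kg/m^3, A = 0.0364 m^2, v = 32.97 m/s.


FM = 0.5 * CL * rho * A * v^2
FM = 0.5 * 0.41 * 1.3 * 0.0364 * 32.97^2
v^2 = 1087.0209
FM = 0.5 * 0.41 * 1.3 * 0.0364 * 1087.0209 = 10.5448 N

10.5448 N


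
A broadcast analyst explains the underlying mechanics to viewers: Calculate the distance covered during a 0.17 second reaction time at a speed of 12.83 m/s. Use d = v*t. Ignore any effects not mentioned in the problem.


d = v * t
d = 12.83 * 0.17
d = 2.1811 m

2.1811 m


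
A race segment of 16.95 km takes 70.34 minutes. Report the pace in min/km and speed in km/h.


Pace = time / distance = 70.34 min / 16.95 km = 4.1499 min/km
Speed = distance / time_in_hours = 16.95 / 1.1723 hr
Speed = 14.4583 km/h

4.1499 min/km, 14.4583 km/h


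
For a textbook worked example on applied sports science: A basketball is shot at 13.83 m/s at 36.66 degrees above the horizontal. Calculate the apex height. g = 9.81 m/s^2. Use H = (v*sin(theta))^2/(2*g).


H = (v*sin(theta))^2 / (2*g)
vy = v*sin(theta) = 13.83 * sin(36.66 deg) = 8.2574 m/s
H = vy^2 / (2*g) = 68.1849 / (2*9.81)
H = 68.1849 / 19.62 = 3.4753 m

3.4753 m


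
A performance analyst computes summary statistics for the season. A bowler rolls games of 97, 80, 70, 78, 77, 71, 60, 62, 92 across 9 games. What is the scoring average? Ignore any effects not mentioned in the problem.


Average = sum / n
Sum = 687
Average = 687 / 9 = 76.3333

76.3333


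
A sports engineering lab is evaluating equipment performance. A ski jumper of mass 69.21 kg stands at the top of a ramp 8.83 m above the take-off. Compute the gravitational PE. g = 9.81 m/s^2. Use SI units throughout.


PE = m * g * h
PE = 69.21 * 9.81 * 8.83
PE = 678.9501 * 8.83 = 5995.1294 J

5995.1294 J


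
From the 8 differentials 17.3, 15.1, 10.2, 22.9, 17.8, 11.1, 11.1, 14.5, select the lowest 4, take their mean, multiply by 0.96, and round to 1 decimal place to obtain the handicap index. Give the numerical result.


All differentials: 17.3, 15.1, 10.2, 22.9, 17.8, 11.1, 11.1, 14.5
Sorted: 10.2, 11.1, 11.1, 14.5, 15.1, 17.3, 17.8, 22.9
Best 4: 10.2, 11.1, 11.1, 14.5
Average of best = 46.9 / 4 = 11.725
Raw index = 11.725 * 0.96 = 11.256
Handicap index = round(11.256, 1) = 11.3

11.3


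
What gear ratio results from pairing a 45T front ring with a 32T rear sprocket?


GR = front_teeth / rear_teeth
GR = 45 / 32
GR = 1.4062

1.4062


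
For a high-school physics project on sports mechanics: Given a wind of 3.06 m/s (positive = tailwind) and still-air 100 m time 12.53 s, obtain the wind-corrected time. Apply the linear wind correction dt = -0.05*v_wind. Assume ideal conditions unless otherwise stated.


dt = -0.05 * v_wind = -0.05 * 3.06 = -0.153 s
t_corrected = t_still + dt = 12.53 + (-0.153)
t_corrected = 12.377 s

12.377 s


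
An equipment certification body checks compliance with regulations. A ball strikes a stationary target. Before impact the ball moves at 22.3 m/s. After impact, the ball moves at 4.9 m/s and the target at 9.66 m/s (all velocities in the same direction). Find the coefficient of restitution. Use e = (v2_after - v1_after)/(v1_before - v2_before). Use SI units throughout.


e = (v2_after - v1_after) / (v1_before - v2_before)
Numerator = 9.66 - 4.9 = 4.76
Denominator = 22.3 - 0 = 22.3
e = 4.76 / 22.3 = 0.2135

0.2135


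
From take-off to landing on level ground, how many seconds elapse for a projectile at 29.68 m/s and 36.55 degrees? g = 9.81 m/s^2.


T = 2*v*sin(theta)/g
sin(theta) = sin(36.55 deg) = 0.5955
T = 2*29.68*0.5955 / 9.81
T = 35.3503 / 9.81 = 3.6035 s

3.6035 s


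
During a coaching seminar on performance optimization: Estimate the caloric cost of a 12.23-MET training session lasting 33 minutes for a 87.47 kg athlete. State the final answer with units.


kcal = MET * mass * time_hr
Convert time: 33 min = 0.55 hr
kcal = 12.23 * 87.47 * 0.55
kcal = 588.367 kcal

588.367 kcal


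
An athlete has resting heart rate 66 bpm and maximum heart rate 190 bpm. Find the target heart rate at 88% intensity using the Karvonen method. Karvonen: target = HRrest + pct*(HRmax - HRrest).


Target = HRrest + pct*(HRmax - HRrest)
Heart rate reserve = HRmax - HRrest = 190 - 66 = 124 bpm
Fraction = 88% = 0.88
Target = 66 + 0.88 * 124
Target = 66 + 109.12 = 175.12 bpm

175.12 bpm


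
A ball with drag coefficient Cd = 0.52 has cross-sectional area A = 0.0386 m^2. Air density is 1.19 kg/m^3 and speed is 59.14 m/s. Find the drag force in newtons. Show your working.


Fd = 0.5 * Cd * rho * A * v^2
Fd = 0.5 * 0.52 * 1.19 * 0.0386 * 59.14^2
v^2 = 3497.5396
Fd = 0.5 * 0.52 * 1.19 * 0.0386 * 3497.5396 = 41.7706 N

41.7706 N


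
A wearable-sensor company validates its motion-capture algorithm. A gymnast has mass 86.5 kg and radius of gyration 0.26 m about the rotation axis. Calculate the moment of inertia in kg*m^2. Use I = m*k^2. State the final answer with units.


I = m * k^2
I = 86.5 * 0.26^2
I = 86.5 * 0.0676 = 5.8474 kg*m^2

5.8474 kg*m^2


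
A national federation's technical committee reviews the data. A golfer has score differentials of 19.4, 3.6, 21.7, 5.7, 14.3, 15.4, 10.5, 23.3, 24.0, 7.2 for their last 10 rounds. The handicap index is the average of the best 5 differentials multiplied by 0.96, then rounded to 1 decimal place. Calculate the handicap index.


All differentials: 19.4, 3.6, 21.7, 5.7, 14.3, 15.4, 10.5, 23.3, 24.0, 7.2
Sorted: 3.6, 5.7, 7.2, 10.5, 14.3, 15.4, 19.4, 21.7, 23.3, 24.0
Best 5: 3.6, 5.7, 7.2, 10.5, 14.3
Average of best = 41.3 / 5 = 8.26
Raw index = 8.26 * 0.96 = 7.9296
Handicap index = round(7.9296, 1) = 7.9

7.9


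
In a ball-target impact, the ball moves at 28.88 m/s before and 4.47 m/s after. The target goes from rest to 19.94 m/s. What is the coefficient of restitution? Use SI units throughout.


e = (v2_after - v1_after) / (v1_before - v2_before)
Numerator = 19.94 - 4.47 = 15.47
Denominator = 28.88 - 0 = 28.88
e = 15.47 / 28.88 = 0.5357

0.5357


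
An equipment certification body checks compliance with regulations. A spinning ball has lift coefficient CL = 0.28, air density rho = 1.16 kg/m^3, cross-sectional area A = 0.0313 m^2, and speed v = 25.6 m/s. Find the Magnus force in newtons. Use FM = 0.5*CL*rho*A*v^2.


FM = 0.5 * CL * rho * A * v^2
FM = 0.5 * 0.28 * 1.16 * 0.0313 * 25.6^2
v^2 = 655.36
FM = 0.5 * 0.28 * 1.16 * 0.0313 * 655.36 = 3.3313 N

3.3313 N


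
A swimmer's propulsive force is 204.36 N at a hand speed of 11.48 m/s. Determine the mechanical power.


P = F * v
P = 204.36 * 11.48
P = 2346.0528 W

2346.0528 W


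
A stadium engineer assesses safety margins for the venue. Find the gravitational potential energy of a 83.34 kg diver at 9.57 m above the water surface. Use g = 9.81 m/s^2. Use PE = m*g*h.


PE = m * g * h
PE = 83.34 * 9.81 * 9.57
PE = 817.5654 * 9.57 = 7824.1009 J

7824.1009 J


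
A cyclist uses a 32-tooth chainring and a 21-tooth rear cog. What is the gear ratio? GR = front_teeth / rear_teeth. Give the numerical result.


GR = front_teeth / rear_teeth
GR = 32 / 21
GR = 1.5238

1.5238


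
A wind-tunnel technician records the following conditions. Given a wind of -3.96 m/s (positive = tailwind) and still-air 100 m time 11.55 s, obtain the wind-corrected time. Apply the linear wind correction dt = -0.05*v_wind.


dt = -0.05 * v_wind = -0.05 * -3.96 = 0.198 s
t_corrected = t_still + dt = 11.55 + (0.198)
t_corrected = 11.748 s

11.748 s


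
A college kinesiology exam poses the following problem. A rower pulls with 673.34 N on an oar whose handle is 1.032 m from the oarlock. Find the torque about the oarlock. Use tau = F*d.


tau = F * d
tau = 673.34 * 1.032
tau = 694.8869 N*m

694.8869 N*m


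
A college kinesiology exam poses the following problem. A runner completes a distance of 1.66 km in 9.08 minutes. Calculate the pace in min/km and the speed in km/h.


Pace = time / distance = 9.08 min / 1.66 km = 5.4699 min/km
Speed = distance / time_in_hours = 1.66 / 0.1513 hr
Speed = 10.9692 km/h

5.4699 min/km, 10.9692 km/h


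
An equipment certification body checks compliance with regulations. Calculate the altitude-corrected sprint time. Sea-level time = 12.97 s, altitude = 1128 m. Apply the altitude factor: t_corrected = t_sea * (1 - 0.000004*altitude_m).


Correction factor = 1 - 0.000004 * 1128 = 0.995488
t_corrected = t_sea * factor = 12.97 * 0.995488
t_corrected = 12.9115 s

12.9115 s


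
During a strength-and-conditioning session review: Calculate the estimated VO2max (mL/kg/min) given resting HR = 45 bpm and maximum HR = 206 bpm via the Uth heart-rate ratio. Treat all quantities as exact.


VO2max = 15.3 * HRmax / HRrest
VO2max = 15.3 * 206 / 45
VO2max = 3151.8 / 45 = 70.04 mL/kg/min

70.04 mL/kg/min


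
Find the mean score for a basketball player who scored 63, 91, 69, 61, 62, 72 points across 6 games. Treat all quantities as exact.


Average = sum / n
Sum = 418
Average = 418 / 6 = 69.6667

69.6667


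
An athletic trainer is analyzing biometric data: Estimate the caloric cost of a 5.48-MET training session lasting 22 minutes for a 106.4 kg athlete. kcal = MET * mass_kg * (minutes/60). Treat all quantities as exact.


kcal = MET * mass * time_hr
Convert time: 22 min = 0.3667 hr
kcal = 5.48 * 106.4 * 0.3667
kcal = 213.7931 kcal

213.7931 kcal


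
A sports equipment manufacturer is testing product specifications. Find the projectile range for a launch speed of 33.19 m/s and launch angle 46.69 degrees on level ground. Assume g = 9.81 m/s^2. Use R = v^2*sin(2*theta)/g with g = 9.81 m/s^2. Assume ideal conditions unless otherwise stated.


R = v^2 * sin(2*theta) / g
Convert angle to radians: theta = 46.69 deg = 0.8149 rad
sin(2*theta) = sin(1.6298) = 0.9983
R = 33.19^2 * 0.9983 / 9.81
R = 1101.5761 * 0.9983 / 9.81 = 112.0958 m

112.0958 m


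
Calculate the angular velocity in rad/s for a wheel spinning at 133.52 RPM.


omega = RPM * 2 * pi / 60
omega = 133.52 * 2 * 3.14159 / 60
omega = 838.9309 / 60 = 13.9822 rad/s

13.9822 rad/s


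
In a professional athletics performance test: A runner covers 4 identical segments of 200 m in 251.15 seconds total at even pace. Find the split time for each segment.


Split time = total_time / n_laps = 251.15 / 4
Split time = 62.7875 s per lap

62.7875 s


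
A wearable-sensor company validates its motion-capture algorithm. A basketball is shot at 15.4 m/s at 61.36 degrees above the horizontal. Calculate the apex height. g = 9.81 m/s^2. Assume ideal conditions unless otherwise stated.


H = (v*sin(theta))^2 / (2*g)
vy = v*sin(theta) = 15.4 * sin(61.36 deg) = 13.5158 m/s
H = vy^2 / (2*g) = 182.6765 / (2*9.81)
H = 182.6765 / 19.62 = 9.3107 m

9.3107 m


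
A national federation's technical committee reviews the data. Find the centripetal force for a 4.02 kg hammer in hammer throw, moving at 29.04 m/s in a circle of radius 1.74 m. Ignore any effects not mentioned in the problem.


Fc = m * v^2 / r
v^2 = 29.04^2 = 843.3216
Fc = 4.02 * 843.3216 / 1.74
Fc = 3390.1528 / 1.74 = 1948.3637 N

1948.3637 N


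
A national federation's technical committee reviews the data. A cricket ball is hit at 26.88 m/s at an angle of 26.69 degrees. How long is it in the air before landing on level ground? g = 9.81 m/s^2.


T = 2*v*sin(theta)/g
sin(theta) = sin(26.69 deg) = 0.4492
T = 2*26.88*0.4492 / 9.81
T = 24.147 / 9.81 = 2.4615 s

2.4615 s


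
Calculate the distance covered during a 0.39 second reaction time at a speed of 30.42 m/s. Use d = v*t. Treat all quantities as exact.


d = v * t
d = 30.42 * 0.39
d = 11.8638 m

11.8638 m


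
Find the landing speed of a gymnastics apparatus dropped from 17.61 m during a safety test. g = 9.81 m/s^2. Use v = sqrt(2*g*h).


v = sqrt(2 * g * h)
v = sqrt(2 * 9.81 * 17.61)
v = sqrt(345.5082) = 18.5879 m/s

18.5879 m/s


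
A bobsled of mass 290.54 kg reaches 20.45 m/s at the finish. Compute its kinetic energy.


KE = 0.5 * m * v^2
KE = 0.5 * 290.54 * 20.45^2
KE = 0.5 * 290.54 * 418.2025 = 60752.2772 J

60752.2772 J


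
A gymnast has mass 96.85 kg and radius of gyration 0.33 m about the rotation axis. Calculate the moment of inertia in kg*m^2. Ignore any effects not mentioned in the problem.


I = m * k^2
I = 96.85 * 0.33^2
I = 96.85 * 0.1089 = 10.547 kg*m^2

10.547 kg*m^2


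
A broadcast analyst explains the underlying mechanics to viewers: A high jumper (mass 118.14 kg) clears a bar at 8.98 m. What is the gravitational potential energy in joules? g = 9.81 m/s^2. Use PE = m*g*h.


PE = m * g * h
PE = 118.14 * 9.81 * 8.98
PE = 1158.9534 * 8.98 = 10407.4015 J

10407.4015 J


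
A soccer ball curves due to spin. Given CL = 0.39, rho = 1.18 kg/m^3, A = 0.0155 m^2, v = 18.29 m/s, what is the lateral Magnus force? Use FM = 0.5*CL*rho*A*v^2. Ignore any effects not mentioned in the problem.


FM = 0.5 * CL * rho * A * v^2
FM = 0.5 * 0.39 * 1.18 * 0.0155 * 18.29^2
v^2 = 334.5241
FM = 0.5 * 0.39 * 1.18 * 0.0155 * 334.5241 = 1.1931 N

1.1931 N


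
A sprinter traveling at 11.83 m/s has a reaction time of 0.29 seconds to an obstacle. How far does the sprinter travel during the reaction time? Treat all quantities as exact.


d = v * t
d = 11.83 * 0.29
d = 3.4307 m

3.4307 m


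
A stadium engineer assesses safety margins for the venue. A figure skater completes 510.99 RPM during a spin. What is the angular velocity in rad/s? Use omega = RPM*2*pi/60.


omega = RPM * 2 * pi / 60
omega = 510.99 * 2 * 3.14159 / 60
omega = 3210.6449 / 60 = 53.5107 rad/s

53.5107 rad/s


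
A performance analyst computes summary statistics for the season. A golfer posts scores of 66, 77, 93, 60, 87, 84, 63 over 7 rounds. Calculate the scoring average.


Average = sum / n
Sum = 530
Average = 530 / 7 = 75.7143

75.7143


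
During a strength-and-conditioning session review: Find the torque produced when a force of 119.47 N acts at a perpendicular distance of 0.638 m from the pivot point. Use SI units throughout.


tau = F * d
tau = 119.47 * 0.638
tau = 76.2219 N*m

76.2219 N*m


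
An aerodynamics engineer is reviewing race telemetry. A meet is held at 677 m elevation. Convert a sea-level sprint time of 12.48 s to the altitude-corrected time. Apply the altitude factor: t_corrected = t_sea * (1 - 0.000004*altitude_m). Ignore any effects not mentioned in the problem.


Correction factor = 1 - 0.000004 * 677 = 0.997292
t_corrected = t_sea * factor = 12.48 * 0.997292
t_corrected = 12.4462 s

12.4462 s


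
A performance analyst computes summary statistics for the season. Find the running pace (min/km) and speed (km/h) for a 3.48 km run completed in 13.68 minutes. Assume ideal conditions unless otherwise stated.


Pace = time / distance = 13.68 min / 3.48 km = 3.931 min/km
Speed = distance / time_in_hours = 3.48 / 0.228 hr
Speed = 15.2632 km/h

3.931 min/km, 15.2632 km/h


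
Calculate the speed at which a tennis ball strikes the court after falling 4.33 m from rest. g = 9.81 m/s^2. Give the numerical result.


v = sqrt(2 * g * h)
v = sqrt(2 * 9.81 * 4.33)
v = sqrt(84.9546) = 9.2171 m/s

9.2171 m/s


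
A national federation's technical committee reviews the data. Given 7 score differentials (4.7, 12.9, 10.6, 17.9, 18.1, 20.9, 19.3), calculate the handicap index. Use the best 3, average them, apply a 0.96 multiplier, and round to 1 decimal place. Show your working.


All differentials: 4.7, 12.9, 10.6, 17.9, 18.1, 20.9, 19.3
Sorted: 4.7, 10.6, 12.9, 17.9, 18.1, 19.3, 20.9
Best 3: 4.7, 10.6, 12.9
Average of best = 28.2 / 3 = 9.4
Raw index = 9.4 * 0.96 = 9.024
Handicap index = round(9.024, 1) = 9.0

9.0


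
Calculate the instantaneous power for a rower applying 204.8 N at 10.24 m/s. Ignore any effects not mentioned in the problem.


P = F * v
P = 204.8 * 10.24
P = 2097.152 W

2097.152 W


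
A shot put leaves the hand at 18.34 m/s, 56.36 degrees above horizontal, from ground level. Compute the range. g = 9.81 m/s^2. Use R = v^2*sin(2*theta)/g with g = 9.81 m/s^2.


R = v^2 * sin(2*theta) / g
Convert angle to radians: theta = 56.36 deg = 0.9837 rad
sin(2*theta) = sin(1.9673) = 0.9224
R = 18.34^2 * 0.9224 / 9.81
R = 336.3556 * 0.9224 / 9.81 = 31.6265 m

31.6265 m


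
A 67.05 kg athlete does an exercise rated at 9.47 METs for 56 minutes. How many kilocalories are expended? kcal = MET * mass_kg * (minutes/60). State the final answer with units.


kcal = MET * mass * time_hr
Convert time: 56 min = 0.9333 hr
kcal = 9.47 * 67.05 * 0.9333
kcal = 592.6326 kcal

592.6326 kcal


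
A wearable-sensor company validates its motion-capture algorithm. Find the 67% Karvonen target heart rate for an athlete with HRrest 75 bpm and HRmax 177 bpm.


Target = HRrest + pct*(HRmax - HRrest)
Heart rate reserve = HRmax - HRrest = 177 - 75 = 102 bpm
Fraction = 67% = 0.67
Target = 75 + 0.67 * 102
Target = 75 + 68.34 = 143.34 bpm

143.34 bpm


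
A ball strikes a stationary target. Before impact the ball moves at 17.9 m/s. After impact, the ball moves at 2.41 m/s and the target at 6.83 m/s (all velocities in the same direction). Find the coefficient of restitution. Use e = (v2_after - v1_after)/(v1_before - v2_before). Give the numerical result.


e = (v2_after - v1_after) / (v1_before - v2_before)
Numerator = 6.83 - 2.41 = 4.42
Denominator = 17.9 - 0 = 17.9
e = 4.42 / 17.9 = 0.2469

0.2469


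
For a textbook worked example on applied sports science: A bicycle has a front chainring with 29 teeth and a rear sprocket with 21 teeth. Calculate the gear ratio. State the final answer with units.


GR = front_teeth / rear_teeth
GR = 29 / 21
GR = 1.381

1.381


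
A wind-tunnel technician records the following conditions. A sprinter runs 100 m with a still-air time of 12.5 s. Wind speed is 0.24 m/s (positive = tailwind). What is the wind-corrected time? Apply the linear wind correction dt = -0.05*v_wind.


dt = -0.05 * v_wind = -0.05 * 0.24 = -0.012 s
t_corrected = t_still + dt = 12.5 + (-0.012)
t_corrected = 12.488 s

12.488 s


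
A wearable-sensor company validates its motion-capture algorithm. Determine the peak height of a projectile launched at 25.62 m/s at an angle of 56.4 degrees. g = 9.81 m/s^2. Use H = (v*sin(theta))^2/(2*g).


H = (v*sin(theta))^2 / (2*g)
vy = v*sin(theta) = 25.62 * sin(56.4 deg) = 21.3394 m/s
H = vy^2 / (2*g) = 455.3718 / (2*9.81)
H = 455.3718 / 19.62 = 23.2096 m

23.2096 m


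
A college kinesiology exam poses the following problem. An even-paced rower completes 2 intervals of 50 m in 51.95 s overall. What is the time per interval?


Split time = total_time / n_laps = 51.95 / 2
Split time = 25.975 s per lap

25.975 s


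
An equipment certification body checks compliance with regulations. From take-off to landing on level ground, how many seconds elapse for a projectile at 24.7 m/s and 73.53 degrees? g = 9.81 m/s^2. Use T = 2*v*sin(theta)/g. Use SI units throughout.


T = 2*v*sin(theta)/g
sin(theta) = sin(73.53 deg) = 0.959
T = 2*24.7*0.959 / 9.81
T = 47.373 / 9.81 = 4.8291 s

4.8291 s


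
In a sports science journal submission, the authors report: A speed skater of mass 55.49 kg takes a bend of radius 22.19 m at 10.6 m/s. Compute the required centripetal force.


Fc = m * v^2 / r
v^2 = 10.6^2 = 112.36
Fc = 55.49 * 112.36 / 22.19
Fc = 6234.8564 / 22.19 = 280.976 N

280.976 N


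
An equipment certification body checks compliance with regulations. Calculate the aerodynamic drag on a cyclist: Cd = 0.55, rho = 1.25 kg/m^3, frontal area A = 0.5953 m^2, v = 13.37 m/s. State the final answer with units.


Fd = 0.5 * Cd * rho * A * v^2
Fd = 0.5 * 0.55 * 1.25 * 0.5953 * 13.37^2
v^2 = 178.7569
Fd = 0.5 * 0.55 * 1.25 * 0.5953 * 178.7569 = 36.5798 N

36.5798 N


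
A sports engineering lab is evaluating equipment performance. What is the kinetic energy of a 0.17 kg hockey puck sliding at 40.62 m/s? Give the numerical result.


KE = 0.5 * m * v^2
KE = 0.5 * 0.17 * 40.62^2
KE = 0.5 * 0.17 * 1649.9844 = 140.2487 J

140.2487 J


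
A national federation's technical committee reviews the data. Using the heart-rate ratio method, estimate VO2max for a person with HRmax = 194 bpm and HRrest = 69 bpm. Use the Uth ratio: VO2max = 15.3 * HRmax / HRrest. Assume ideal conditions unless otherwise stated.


VO2max = 15.3 * HRmax / HRrest
VO2max = 15.3 * 194 / 69
VO2max = 2968.2 / 69 = 43.0174 mL/kg/min

43.0174 mL/kg/min
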